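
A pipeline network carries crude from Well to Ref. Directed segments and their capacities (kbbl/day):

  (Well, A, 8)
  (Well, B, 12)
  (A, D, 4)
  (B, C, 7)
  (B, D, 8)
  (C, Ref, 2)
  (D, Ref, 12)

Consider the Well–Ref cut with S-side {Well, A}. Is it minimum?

No — its capacity is 16, but the minimum cut has capacity 14.

Given cut capacity: 12 + 4 = 16.
Augment Well→A→D→Ref: bottleneck 4, flow now 4.
Augment Well→B→C→Ref: bottleneck 2, flow now 6.
Augment Well→B→D→Ref: bottleneck 8, flow now 14.
No augmenting path remains; maximum flow = 14.
In the residual graph, reachable from Well: {Well, A, B, C}.
Min-cut edges: A→D (4), B→D (8), C→Ref (2); capacity 4 + 8 + 2 = 14.
Cut capacity 16 exceeds the max flow 14, so it is not minimum.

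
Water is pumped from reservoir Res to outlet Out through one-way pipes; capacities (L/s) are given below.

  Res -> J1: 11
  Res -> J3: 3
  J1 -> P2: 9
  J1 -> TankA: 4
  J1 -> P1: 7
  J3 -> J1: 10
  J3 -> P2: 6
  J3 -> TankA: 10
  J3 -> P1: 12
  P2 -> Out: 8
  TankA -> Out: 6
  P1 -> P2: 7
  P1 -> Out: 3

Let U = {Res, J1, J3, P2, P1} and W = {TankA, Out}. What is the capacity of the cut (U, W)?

Edges leaving {Res, J1, J3, P2, P1}: J1→TankA (4), J3→TankA (10), P2→Out (8), P1→Out (3).
Cut capacity = 4 + 10 + 8 + 3 = 25.

25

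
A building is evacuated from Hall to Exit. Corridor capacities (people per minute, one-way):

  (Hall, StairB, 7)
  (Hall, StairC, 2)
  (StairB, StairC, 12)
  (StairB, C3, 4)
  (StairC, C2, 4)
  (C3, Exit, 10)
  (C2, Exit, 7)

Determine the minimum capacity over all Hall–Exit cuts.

8

Augment Hall→StairB→C3→Exit: bottleneck 4, flow now 4.
Augment Hall→StairC→C2→Exit: bottleneck 2, flow now 6.
Augment Hall→StairB→StairC→C2→Exit: bottleneck 2, flow now 8.
No augmenting path remains; maximum flow = 8.
By max-flow min-cut, the minimum cut capacity equals the max flow.
In the residual graph, reachable from Hall: {Hall, StairB, StairC}.
Min-cut edges: StairB→C3 (4), StairC→C2 (4); capacity 4 + 4 = 8.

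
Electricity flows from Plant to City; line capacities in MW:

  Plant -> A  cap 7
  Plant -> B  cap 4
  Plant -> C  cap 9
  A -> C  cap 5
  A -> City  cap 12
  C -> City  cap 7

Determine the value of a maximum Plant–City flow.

14

Augment Plant→A→City: bottleneck 7, flow now 7.
Augment Plant→C→City: bottleneck 7, flow now 14.
No augmenting path remains; maximum flow = 14.
In the residual graph, reachable from Plant: {Plant, B, C}.
Min-cut edges: Plant→A (7), C→City (7); capacity 7 + 7 = 14.
This cut is saturated, so no flow can exceed 14.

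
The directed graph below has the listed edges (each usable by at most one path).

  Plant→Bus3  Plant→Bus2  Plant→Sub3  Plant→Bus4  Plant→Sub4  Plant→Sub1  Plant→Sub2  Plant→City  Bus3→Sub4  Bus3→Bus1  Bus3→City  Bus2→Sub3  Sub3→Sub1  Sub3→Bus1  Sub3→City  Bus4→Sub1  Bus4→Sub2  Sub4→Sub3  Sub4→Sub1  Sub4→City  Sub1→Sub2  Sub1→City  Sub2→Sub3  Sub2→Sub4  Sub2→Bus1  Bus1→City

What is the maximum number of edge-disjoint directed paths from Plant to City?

6

Assign every edge capacity 1; by Menger, the answer equals the max flow.
Path Plant→City (+1); total 1.
Path Plant→Bus3→City (+1); total 2.
Path Plant→Sub3→City (+1); total 3.
Path Plant→Sub4→City (+1); total 4.
Path Plant→Sub1→City (+1); total 5.
Path Plant→Sub2→Bus1→City (+1); total 6.
No residual Plant→City path; max flow = 6.
Certifying cut of size 6: {Bus1→City, Plant→Bus3, Plant→City, Sub1→City, Sub3→City, Sub4→City}.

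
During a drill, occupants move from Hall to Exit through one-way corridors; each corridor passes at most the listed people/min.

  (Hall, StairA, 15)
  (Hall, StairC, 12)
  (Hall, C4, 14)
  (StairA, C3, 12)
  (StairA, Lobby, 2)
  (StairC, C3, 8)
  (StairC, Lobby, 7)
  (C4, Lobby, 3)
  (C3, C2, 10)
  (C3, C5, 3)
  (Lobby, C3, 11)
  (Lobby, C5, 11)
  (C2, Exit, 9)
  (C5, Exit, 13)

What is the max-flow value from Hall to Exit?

Augment Hall→StairA→C3→C2→Exit: bottleneck 9, flow now 9.
Augment Hall→StairA→C3→C5→Exit: bottleneck 3, flow now 12.
Augment Hall→StairA→Lobby→C5→Exit: bottleneck 2, flow now 14.
Augment Hall→StairC→Lobby→C5→Exit: bottleneck 7, flow now 21.
Augment Hall→C4→Lobby→C5→Exit: bottleneck 1, flow now 22.
No augmenting path remains; maximum flow = 22.
In the residual graph, reachable from Hall: {Hall, StairA, StairC, C4, C3, Lobby, C2, C5}.
Min-cut edges: C2→Exit (9), C5→Exit (13); capacity 9 + 13 = 22.
This cut is saturated, so no flow can exceed 22.

22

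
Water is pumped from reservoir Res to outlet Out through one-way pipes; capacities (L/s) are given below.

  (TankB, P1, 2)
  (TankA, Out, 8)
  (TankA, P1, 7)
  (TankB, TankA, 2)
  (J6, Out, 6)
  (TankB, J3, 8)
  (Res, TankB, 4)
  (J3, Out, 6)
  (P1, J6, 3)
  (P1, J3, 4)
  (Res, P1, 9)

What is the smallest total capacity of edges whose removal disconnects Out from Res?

11

Augment Res→TankB→TankA→Out: bottleneck 2, flow now 2.
Augment Res→TankB→J3→Out: bottleneck 2, flow now 4.
Augment Res→P1→J6→Out: bottleneck 3, flow now 7.
Augment Res→P1→J3→Out: bottleneck 4, flow now 11.
No augmenting path remains; maximum flow = 11.
By max-flow min-cut, the minimum cut capacity equals the max flow.
In the residual graph, reachable from Res: {Res, P1}.
Min-cut edges: Res→TankB (4), P1→J6 (3), P1→J3 (4); capacity 4 + 3 + 4 = 11.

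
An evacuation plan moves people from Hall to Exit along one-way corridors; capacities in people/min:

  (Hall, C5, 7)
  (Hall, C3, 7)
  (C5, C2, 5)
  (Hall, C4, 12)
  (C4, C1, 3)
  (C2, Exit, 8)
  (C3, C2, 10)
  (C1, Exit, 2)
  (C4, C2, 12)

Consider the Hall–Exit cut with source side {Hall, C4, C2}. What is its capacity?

25

Edges leaving {Hall, C4, C2}: Hall→C5 (7), Hall→C3 (7), C4→C1 (3), C2→Exit (8).
Cut capacity = 7 + 7 + 3 + 8 = 25.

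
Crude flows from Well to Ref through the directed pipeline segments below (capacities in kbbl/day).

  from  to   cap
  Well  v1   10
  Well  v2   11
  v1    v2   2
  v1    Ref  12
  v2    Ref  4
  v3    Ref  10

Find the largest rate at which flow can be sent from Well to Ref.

Augment Well→v1→Ref: bottleneck 10, flow now 10.
Augment Well→v2→Ref: bottleneck 4, flow now 14.
No augmenting path remains; maximum flow = 14.
In the residual graph, reachable from Well: {Well, v2}.
Min-cut edges: Well→v1 (10), v2→Ref (4); capacity 10 + 4 = 14.
This cut is saturated, so no flow can exceed 14.

14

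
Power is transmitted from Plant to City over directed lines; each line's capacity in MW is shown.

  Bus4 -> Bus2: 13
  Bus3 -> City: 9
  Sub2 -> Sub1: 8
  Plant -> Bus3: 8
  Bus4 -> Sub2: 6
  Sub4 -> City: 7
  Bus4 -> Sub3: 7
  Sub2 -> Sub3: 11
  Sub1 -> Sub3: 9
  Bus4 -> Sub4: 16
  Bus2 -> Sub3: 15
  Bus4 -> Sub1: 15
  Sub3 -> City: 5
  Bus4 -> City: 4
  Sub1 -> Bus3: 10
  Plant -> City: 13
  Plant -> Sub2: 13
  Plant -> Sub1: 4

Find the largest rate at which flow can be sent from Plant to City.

27

Augment Plant→City: bottleneck 13, flow now 13.
Augment Plant→Bus3→City: bottleneck 8, flow now 21.
Augment Plant→Sub2→Sub3→City: bottleneck 5, flow now 26.
Augment Plant→Sub1→Bus3→City: bottleneck 1, flow now 27.
No augmenting path remains; maximum flow = 27.
In the residual graph, reachable from Plant: {Plant, Sub2, Sub1, Bus3, Sub3}.
Min-cut edges: Plant→City (13), Bus3→City (9), Sub3→City (5); capacity 13 + 9 + 5 = 27.
This cut is saturated, so no flow can exceed 27.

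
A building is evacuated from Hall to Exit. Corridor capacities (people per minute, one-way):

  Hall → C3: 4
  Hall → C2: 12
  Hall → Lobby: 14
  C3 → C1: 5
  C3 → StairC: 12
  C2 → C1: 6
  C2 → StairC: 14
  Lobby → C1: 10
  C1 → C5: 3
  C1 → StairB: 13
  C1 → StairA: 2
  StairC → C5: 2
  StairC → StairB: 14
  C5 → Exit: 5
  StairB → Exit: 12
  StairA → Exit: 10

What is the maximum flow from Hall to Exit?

19

Augment Hall→C3→C1→C5→Exit: bottleneck 3, flow now 3.
Augment Hall→C3→C1→StairB→Exit: bottleneck 1, flow now 4.
Augment Hall→C2→C1→StairB→Exit: bottleneck 6, flow now 10.
Augment Hall→C2→StairC→C5→Exit: bottleneck 2, flow now 12.
Augment Hall→C2→StairC→StairB→Exit: bottleneck 4, flow now 16.
Augment Hall→Lobby→C1→StairB→Exit: bottleneck 1, flow now 17.
Augment Hall→Lobby→C1→StairA→Exit: bottleneck 2, flow now 19.
No augmenting path remains; maximum flow = 19.
In the residual graph, reachable from Hall: {Hall, C3, C2, Lobby, C1, StairC, StairB}.
Min-cut edges: C1→C5 (3), C1→StairA (2), StairC→C5 (2), StairB→Exit (12); capacity 3 + 2 + 2 + 12 = 19.
This cut is saturated, so no flow can exceed 19.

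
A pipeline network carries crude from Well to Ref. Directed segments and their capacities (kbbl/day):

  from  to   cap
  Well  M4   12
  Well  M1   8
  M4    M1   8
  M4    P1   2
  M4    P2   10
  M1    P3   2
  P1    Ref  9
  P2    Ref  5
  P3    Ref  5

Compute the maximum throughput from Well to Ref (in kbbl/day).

9

Augment Well→M4→P1→Ref: bottleneck 2, flow now 2.
Augment Well→M4→P2→Ref: bottleneck 5, flow now 7.
Augment Well→M1→P3→Ref: bottleneck 2, flow now 9.
No augmenting path remains; maximum flow = 9.
In the residual graph, reachable from Well: {Well, M4, M1, P2}.
Min-cut edges: M4→P1 (2), M1→P3 (2), P2→Ref (5); capacity 2 + 2 + 5 = 9.
This cut is saturated, so no flow can exceed 9.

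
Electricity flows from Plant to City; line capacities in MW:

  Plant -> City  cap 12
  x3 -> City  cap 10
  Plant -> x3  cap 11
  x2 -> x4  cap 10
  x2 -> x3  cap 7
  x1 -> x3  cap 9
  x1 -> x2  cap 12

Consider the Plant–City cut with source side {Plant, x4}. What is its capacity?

23

Edges leaving {Plant, x4}: Plant→x3 (11), Plant→City (12).
Cut capacity = 11 + 12 = 23.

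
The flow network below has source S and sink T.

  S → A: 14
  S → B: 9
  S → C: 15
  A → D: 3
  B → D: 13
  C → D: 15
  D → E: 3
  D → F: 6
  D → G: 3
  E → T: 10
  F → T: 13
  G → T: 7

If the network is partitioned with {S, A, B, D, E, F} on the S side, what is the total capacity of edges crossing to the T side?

Edges leaving {S, A, B, D, E, F}: S→C (15), D→G (3), E→T (10), F→T (13).
Cut capacity = 15 + 3 + 10 + 13 = 41.

41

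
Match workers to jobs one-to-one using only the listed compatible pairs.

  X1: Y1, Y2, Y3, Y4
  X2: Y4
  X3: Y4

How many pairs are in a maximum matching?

2

Unit-capacity flow: source→left, listed edges, right→sink; max matching = max flow.
Augmenting path X1→Y1 (+1); matched 1.
Augmenting path X2→Y4 (+1); matched 2.
No augmenting path remains; maximum matching = 2.
König certificate: {X1, Y4} is a vertex cover of size 2 (every listed pair touches it), so no matching can be larger.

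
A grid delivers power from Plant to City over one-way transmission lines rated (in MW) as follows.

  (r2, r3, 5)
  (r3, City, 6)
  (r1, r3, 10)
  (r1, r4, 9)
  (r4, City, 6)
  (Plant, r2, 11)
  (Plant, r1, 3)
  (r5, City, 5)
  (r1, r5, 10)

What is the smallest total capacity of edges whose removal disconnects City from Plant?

8

Augment Plant→r1→r3→City: bottleneck 3, flow now 3.
Augment Plant→r2→r3→City: bottleneck 3, flow now 6.
Augment Plant→r2→r3→r1→r4→City: bottleneck 2, flow now 8. (uses reverse residual edge)
No augmenting path remains; maximum flow = 8.
By max-flow min-cut, the minimum cut capacity equals the max flow.
In the residual graph, reachable from Plant: {Plant, r2}.
Min-cut edges: Plant→r1 (3), r2→r3 (5); capacity 3 + 5 = 8.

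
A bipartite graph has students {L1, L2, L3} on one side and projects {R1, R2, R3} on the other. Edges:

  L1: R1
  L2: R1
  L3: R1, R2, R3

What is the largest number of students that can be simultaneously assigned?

2

Unit-capacity flow: source→left, listed edges, right→sink; max matching = max flow.
Augmenting path L1→R1 (+1); matched 1.
Augmenting path L3→R2 (+1); matched 2.
No augmenting path remains; maximum matching = 2.
König certificate: {L3, R1} is a vertex cover of size 2 (every listed pair touches it), so no matching can be larger.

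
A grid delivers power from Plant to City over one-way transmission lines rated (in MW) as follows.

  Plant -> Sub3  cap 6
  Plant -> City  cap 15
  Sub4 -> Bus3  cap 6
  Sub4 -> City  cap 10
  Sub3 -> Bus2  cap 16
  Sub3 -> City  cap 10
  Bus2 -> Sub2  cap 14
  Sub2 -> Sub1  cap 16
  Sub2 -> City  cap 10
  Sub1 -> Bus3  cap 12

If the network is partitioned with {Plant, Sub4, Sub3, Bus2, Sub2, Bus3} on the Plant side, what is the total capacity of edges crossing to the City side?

61

Edges leaving {Plant, Sub4, Sub3, Bus2, Sub2, Bus3}: Plant→City (15), Sub4→City (10), Sub3→City (10), Sub2→Sub1 (16), Sub2→City (10).
Cut capacity = 15 + 10 + 10 + 16 + 10 = 61.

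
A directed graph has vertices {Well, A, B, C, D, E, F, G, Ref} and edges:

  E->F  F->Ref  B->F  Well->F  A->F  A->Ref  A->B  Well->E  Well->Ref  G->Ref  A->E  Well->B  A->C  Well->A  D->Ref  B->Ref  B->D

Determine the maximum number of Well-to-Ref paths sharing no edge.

4

Assign every edge capacity 1; by Menger, the answer equals the max flow.
Path Well→Ref (+1); total 1.
Path Well→A→Ref (+1); total 2.
Path Well→B→Ref (+1); total 3.
Path Well→F→Ref (+1); total 4.
No residual Well→Ref path; max flow = 4.
Certifying cut of size 4: {F→Ref, Well→A, Well→B, Well→Ref}.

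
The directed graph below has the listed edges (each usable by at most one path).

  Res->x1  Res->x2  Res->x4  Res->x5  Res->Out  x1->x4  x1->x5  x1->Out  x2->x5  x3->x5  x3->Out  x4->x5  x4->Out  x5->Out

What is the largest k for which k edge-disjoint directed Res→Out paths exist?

4

Assign every edge capacity 1; by Menger, the answer equals the max flow.
Path Res→Out (+1); total 1.
Path Res→x1→Out (+1); total 2.
Path Res→x4→Out (+1); total 3.
Path Res→x5→Out (+1); total 4.
No residual Res→Out path; max flow = 4.
Certifying cut of size 4: {Res→Out, Res→x1, Res→x4, x5→Out}.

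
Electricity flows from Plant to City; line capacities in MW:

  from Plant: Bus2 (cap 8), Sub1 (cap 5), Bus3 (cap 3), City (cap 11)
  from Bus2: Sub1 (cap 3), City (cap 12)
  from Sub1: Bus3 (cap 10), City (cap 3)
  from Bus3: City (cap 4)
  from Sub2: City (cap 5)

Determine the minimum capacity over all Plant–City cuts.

26

Augment Plant→City: bottleneck 11, flow now 11.
Augment Plant→Bus2→City: bottleneck 8, flow now 19.
Augment Plant→Sub1→City: bottleneck 3, flow now 22.
Augment Plant→Bus3→City: bottleneck 3, flow now 25.
Augment Plant→Sub1→Bus3→City: bottleneck 1, flow now 26.
No augmenting path remains; maximum flow = 26.
By max-flow min-cut, the minimum cut capacity equals the max flow.
In the residual graph, reachable from Plant: {Plant, Sub1, Bus3}.
Min-cut edges: Plant→Bus2 (8), Plant→City (11), Sub1→City (3), Bus3→City (4); capacity 8 + 11 + 3 + 4 = 26.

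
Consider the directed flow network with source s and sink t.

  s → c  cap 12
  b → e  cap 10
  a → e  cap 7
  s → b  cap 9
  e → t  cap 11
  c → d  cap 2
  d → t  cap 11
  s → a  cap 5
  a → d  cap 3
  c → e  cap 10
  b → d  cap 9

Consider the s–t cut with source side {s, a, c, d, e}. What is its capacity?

Edges leaving {s, a, c, d, e}: s→b (9), d→t (11), e→t (11).
Cut capacity = 9 + 11 + 11 = 31.

31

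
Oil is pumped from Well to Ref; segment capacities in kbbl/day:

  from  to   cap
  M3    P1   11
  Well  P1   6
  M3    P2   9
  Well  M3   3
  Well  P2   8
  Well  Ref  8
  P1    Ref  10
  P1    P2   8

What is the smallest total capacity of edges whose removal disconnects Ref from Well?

Augment Well→Ref: bottleneck 8, flow now 8.
Augment Well→P1→Ref: bottleneck 6, flow now 14.
Augment Well→M3→P1→Ref: bottleneck 3, flow now 17.
No augmenting path remains; maximum flow = 17.
By max-flow min-cut, the minimum cut capacity equals the max flow.
In the residual graph, reachable from Well: {Well, P2}.
Min-cut edges: Well→M3 (3), Well→P1 (6), Well→Ref (8); capacity 3 + 6 + 8 = 17.

17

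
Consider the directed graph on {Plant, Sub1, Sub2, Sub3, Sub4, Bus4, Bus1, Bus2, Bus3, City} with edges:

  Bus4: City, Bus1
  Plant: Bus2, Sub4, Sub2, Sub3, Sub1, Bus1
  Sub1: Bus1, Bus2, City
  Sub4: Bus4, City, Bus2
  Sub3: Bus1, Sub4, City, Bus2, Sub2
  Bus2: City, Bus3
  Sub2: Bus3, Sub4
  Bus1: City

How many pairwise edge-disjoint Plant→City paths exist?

Assign every edge capacity 1; by Menger, the answer equals the max flow.
Path Plant→Sub1→City (+1); total 1.
Path Plant→Sub3→City (+1); total 2.
Path Plant→Sub4→City (+1); total 3.
Path Plant→Bus1→City (+1); total 4.
Path Plant→Bus2→City (+1); total 5.
Path Plant→Sub2→Sub4→Bus4→City (+1); total 6.
No residual Plant→City path; max flow = 6.
Certifying cut of size 6: {Plant→Bus1, Plant→Bus2, Plant→Sub1, Plant→Sub2, Plant→Sub3, Plant→Sub4}.

6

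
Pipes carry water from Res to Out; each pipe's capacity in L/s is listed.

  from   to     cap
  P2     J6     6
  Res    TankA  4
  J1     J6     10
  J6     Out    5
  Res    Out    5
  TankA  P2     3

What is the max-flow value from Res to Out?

Augment Res→Out: bottleneck 5, flow now 5.
Augment Res→TankA→P2→J6→Out: bottleneck 3, flow now 8.
No augmenting path remains; maximum flow = 8.
In the residual graph, reachable from Res: {Res, TankA}.
Min-cut edges: Res→Out (5), TankA→P2 (3); capacity 5 + 3 = 8.
This cut is saturated, so no flow can exceed 8.

8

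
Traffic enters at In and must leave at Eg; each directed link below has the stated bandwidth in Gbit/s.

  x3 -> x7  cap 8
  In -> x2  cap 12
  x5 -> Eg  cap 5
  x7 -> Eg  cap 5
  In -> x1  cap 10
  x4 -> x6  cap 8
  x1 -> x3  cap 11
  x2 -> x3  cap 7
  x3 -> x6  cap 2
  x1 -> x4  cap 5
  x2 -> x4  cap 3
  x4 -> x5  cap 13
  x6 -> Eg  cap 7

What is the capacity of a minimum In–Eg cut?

Augment In→x1→x3→x6→Eg: bottleneck 2, flow now 2.
Augment In→x1→x3→x7→Eg: bottleneck 5, flow now 7.
Augment In→x1→x4→x5→Eg: bottleneck 3, flow now 10.
Augment In→x2→x4→x5→Eg: bottleneck 2, flow now 12.
Augment In→x2→x4→x6→Eg: bottleneck 1, flow now 13.
Augment In→x2→x3→x1→x4→x6→Eg: bottleneck 2, flow now 15. (uses reverse residual edge)
No augmenting path remains; maximum flow = 15.
By max-flow min-cut, the minimum cut capacity equals the max flow.
In the residual graph, reachable from In: {In, x1, x2, x3, x7}.
Min-cut edges: x1→x4 (5), x2→x4 (3), x3→x6 (2), x7→Eg (5); capacity 5 + 3 + 2 + 5 = 15.

15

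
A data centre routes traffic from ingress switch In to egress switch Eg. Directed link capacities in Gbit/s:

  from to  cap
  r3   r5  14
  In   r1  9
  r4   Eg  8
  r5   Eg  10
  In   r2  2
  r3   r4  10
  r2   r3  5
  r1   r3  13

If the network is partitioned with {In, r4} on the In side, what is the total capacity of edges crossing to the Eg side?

19

Edges leaving {In, r4}: In→r1 (9), In→r2 (2), r4→Eg (8).
Cut capacity = 9 + 2 + 8 = 19.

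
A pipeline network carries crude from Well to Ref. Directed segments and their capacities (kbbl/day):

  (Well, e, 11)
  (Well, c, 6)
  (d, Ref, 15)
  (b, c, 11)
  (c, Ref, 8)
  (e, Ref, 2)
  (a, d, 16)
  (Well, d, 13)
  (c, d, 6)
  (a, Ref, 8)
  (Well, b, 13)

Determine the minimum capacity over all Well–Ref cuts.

Augment Well→c→Ref: bottleneck 6, flow now 6.
Augment Well→d→Ref: bottleneck 13, flow now 19.
Augment Well→e→Ref: bottleneck 2, flow now 21.
Augment Well→b→c→Ref: bottleneck 2, flow now 23.
Augment Well→b→c→d→Ref: bottleneck 2, flow now 25.
No augmenting path remains; maximum flow = 25.
By max-flow min-cut, the minimum cut capacity equals the max flow.
In the residual graph, reachable from Well: {Well, b, c, d, e}.
Min-cut edges: c→Ref (8), d→Ref (15), e→Ref (2); capacity 8 + 15 + 2 = 25.

25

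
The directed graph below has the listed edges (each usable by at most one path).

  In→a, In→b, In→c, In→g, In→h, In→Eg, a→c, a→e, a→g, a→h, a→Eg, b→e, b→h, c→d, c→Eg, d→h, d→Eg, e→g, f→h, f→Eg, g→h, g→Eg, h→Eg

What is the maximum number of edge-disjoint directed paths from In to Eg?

5

Assign every edge capacity 1; by Menger, the answer equals the max flow.
Path In→Eg (+1); total 1.
Path In→a→Eg (+1); total 2.
Path In→c→Eg (+1); total 3.
Path In→g→Eg (+1); total 4.
Path In→h→Eg (+1); total 5.
No residual In→Eg path; max flow = 5.
Certifying cut of size 5: {In→Eg, In→a, In→c, g→Eg, h→Eg}.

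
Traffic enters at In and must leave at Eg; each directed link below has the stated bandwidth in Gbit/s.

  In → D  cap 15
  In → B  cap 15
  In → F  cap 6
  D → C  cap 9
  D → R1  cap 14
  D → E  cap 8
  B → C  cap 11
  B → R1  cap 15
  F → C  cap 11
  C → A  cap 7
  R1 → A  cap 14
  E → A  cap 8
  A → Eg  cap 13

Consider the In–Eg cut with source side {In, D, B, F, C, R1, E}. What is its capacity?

29

Edges leaving {In, D, B, F, C, R1, E}: C→A (7), R1→A (14), E→A (8).
Cut capacity = 7 + 14 + 8 = 29.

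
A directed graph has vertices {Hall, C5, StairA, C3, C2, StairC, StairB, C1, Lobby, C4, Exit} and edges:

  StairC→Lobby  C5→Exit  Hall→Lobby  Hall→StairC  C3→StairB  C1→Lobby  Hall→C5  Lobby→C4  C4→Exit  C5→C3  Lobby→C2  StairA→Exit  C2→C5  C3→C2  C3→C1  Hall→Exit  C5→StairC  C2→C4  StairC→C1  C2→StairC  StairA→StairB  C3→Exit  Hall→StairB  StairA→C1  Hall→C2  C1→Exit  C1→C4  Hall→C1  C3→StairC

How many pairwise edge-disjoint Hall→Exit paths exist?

5

Assign every edge capacity 1; by Menger, the answer equals the max flow.
Path Hall→Exit (+1); total 1.
Path Hall→C5→Exit (+1); total 2.
Path Hall→C1→Exit (+1); total 3.
Path Hall→C2→C4→Exit (+1); total 4.
Path Hall→Lobby→C2→C5→C3→Exit (+1); total 5.
No residual Hall→Exit path; max flow = 5.
Certifying cut of size 5: {C1→Exit, C2→C5, C4→Exit, Hall→C5, Hall→Exit}.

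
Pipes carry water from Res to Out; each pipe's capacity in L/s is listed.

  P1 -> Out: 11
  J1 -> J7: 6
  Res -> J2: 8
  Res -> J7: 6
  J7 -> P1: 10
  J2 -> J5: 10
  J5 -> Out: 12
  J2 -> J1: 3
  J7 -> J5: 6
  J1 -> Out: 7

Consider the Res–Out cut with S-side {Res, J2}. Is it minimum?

No — its capacity is 19, but the minimum cut has capacity 14.

Given cut capacity: 6 + 3 + 10 = 19.
Augment Res→J7→P1→Out: bottleneck 6, flow now 6.
Augment Res→J2→J1→Out: bottleneck 3, flow now 9.
Augment Res→J2→J5→Out: bottleneck 5, flow now 14.
No augmenting path remains; maximum flow = 14.
In the residual graph, reachable from Res: {Res}.
Min-cut edges: Res→J7 (6), Res→J2 (8); capacity 6 + 8 = 14.
Cut capacity 19 exceeds the max flow 14, so it is not minimum.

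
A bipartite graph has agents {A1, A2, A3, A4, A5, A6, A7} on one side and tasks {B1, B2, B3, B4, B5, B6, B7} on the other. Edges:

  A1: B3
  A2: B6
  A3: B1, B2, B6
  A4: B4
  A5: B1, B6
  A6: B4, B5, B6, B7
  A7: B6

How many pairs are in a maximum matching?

Unit-capacity flow: source→left, listed edges, right→sink; max matching = max flow.
Augmenting path A1→B3 (+1); matched 1.
Augmenting path A2→B6 (+1); matched 2.
Augmenting path A3→B1 (+1); matched 3.
Augmenting path A4→B4 (+1); matched 4.
Augmenting path A6→B5 (+1); matched 5.
Augmenting path A5→B1→A3→B2 (+1); matched 6.
No augmenting path remains; maximum matching = 6.
König certificate: {A1, A3, A4, A5, A6, B6} is a vertex cover of size 6 (every listed pair touches it), so no matching can be larger.

6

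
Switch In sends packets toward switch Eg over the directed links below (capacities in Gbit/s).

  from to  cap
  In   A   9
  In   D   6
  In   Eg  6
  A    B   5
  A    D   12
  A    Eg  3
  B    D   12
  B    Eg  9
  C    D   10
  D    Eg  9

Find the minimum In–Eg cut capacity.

21

Augment In→Eg: bottleneck 6, flow now 6.
Augment In→A→Eg: bottleneck 3, flow now 9.
Augment In→D→Eg: bottleneck 6, flow now 15.
Augment In→A→B→Eg: bottleneck 5, flow now 20.
Augment In→A→D→Eg: bottleneck 1, flow now 21.
No augmenting path remains; maximum flow = 21.
By max-flow min-cut, the minimum cut capacity equals the max flow.
In the residual graph, reachable from In: {In}.
Min-cut edges: In→A (9), In→D (6), In→Eg (6); capacity 9 + 6 + 6 = 21.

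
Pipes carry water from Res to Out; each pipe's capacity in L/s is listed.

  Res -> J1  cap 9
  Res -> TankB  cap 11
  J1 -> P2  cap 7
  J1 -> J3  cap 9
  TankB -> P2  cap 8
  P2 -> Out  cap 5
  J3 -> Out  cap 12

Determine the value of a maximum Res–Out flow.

14

Augment Res→J1→P2→Out: bottleneck 5, flow now 5.
Augment Res→J1→J3→Out: bottleneck 4, flow now 9.
Augment Res→TankB→P2→J1→J3→Out: bottleneck 5, flow now 14. (uses reverse residual edge)
No augmenting path remains; maximum flow = 14.
In the residual graph, reachable from Res: {Res, TankB, P2}.
Min-cut edges: Res→J1 (9), P2→Out (5); capacity 9 + 5 = 14.
This cut is saturated, so no flow can exceed 14.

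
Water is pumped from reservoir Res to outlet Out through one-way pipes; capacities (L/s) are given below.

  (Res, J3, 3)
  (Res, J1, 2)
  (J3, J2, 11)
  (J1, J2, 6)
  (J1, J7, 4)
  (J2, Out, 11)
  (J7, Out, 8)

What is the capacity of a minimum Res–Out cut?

5

Augment Res→J3→J2→Out: bottleneck 3, flow now 3.
Augment Res→J1→J2→Out: bottleneck 2, flow now 5.
No augmenting path remains; maximum flow = 5.
By max-flow min-cut, the minimum cut capacity equals the max flow.
In the residual graph, reachable from Res: {Res}.
Min-cut edges: Res→J3 (3), Res→J1 (2); capacity 3 + 2 = 5.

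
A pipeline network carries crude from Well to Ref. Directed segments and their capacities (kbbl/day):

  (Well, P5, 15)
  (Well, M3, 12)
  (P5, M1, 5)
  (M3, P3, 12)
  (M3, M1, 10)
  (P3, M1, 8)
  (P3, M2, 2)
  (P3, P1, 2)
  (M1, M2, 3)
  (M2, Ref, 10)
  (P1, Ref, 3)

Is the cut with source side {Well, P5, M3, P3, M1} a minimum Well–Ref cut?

Yes — it is a minimum cut (capacity 7).

Given cut capacity: 2 + 2 + 3 = 7.
Augment Well→P5→M1→M2→Ref: bottleneck 3, flow now 3.
Augment Well→M3→P3→M2→Ref: bottleneck 2, flow now 5.
Augment Well→M3→P3→P1→Ref: bottleneck 2, flow now 7.
No augmenting path remains; maximum flow = 7.
Cut capacity 7 equals the max flow, so it is a minimum cut.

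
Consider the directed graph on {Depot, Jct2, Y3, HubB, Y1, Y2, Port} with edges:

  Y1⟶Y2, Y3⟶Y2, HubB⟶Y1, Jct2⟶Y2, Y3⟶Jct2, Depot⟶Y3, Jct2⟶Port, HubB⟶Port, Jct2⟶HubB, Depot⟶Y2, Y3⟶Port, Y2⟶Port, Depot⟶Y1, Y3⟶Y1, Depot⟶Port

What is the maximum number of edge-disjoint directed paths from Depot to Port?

3

Assign every edge capacity 1; by Menger, the answer equals the max flow.
Path Depot→Port (+1); total 1.
Path Depot→Y3→Port (+1); total 2.
Path Depot→Y2→Port (+1); total 3.
No residual Depot→Port path; max flow = 3.
Certifying cut of size 3: {Depot→Port, Depot→Y3, Y2→Port}.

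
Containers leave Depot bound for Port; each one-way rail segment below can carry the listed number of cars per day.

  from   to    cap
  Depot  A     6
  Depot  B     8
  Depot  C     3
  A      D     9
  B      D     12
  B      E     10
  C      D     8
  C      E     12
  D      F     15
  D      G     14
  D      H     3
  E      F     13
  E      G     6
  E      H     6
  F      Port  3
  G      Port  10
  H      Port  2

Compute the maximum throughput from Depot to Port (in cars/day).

15

Augment Depot→A→D→F→Port: bottleneck 3, flow now 3.
Augment Depot→A→D→G→Port: bottleneck 3, flow now 6.
Augment Depot→B→D→G→Port: bottleneck 7, flow now 13.
Augment Depot→B→D→H→Port: bottleneck 1, flow now 14.
Augment Depot→C→D→H→Port: bottleneck 1, flow now 15.
No augmenting path remains; maximum flow = 15.
In the residual graph, reachable from Depot: {Depot, A, B, C, D, E, F, G, H}.
Min-cut edges: F→Port (3), G→Port (10), H→Port (2); capacity 3 + 10 + 2 = 15.
This cut is saturated, so no flow can exceed 15.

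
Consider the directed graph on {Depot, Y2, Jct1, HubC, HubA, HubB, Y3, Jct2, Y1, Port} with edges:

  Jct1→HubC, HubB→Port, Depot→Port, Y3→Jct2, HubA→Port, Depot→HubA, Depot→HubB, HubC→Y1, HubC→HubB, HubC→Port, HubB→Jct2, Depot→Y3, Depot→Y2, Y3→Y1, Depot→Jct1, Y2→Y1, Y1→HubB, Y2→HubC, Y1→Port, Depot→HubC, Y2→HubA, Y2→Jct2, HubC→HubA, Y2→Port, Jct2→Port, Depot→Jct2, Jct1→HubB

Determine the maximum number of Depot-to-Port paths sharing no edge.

Assign every edge capacity 1; by Menger, the answer equals the max flow.
Path Depot→Port (+1); total 1.
Path Depot→Y2→Port (+1); total 2.
Path Depot→HubC→Port (+1); total 3.
Path Depot→HubA→Port (+1); total 4.
Path Depot→HubB→Port (+1); total 5.
Path Depot→Jct2→Port (+1); total 6.
Path Depot→Y3→Y1→Port (+1); total 7.
No residual Depot→Port path; max flow = 7.
Certifying cut of size 7: {Depot→Port, Depot→Y2, HubA→Port, HubB→Port, HubC→Port, Jct2→Port, Y1→Port}.

7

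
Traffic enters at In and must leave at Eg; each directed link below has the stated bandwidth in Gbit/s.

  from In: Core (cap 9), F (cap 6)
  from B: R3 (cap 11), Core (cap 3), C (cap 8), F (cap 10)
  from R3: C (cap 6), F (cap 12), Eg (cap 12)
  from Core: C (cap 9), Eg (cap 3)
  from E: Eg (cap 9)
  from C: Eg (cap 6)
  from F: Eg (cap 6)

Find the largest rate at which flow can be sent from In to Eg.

15

Augment In→Core→Eg: bottleneck 3, flow now 3.
Augment In→F→Eg: bottleneck 6, flow now 9.
Augment In→Core→C→Eg: bottleneck 6, flow now 15.
No augmenting path remains; maximum flow = 15.
In the residual graph, reachable from In: {In}.
Min-cut edges: In→Core (9), In→F (6); capacity 9 + 6 = 15.
This cut is saturated, so no flow can exceed 15.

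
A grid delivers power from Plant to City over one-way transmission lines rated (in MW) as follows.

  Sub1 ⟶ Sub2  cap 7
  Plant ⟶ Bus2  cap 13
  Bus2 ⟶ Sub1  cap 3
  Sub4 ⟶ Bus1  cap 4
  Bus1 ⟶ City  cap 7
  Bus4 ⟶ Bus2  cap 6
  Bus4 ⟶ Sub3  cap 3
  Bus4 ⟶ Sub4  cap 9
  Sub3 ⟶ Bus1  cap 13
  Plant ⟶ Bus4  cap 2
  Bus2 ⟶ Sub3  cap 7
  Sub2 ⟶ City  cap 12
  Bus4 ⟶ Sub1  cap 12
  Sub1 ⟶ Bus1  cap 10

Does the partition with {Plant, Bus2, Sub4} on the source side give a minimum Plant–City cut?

Given cut capacity: 2 + 3 + 7 + 4 = 16.
Augment Plant→Bus4→Sub1→Sub2→City: bottleneck 2, flow now 2.
Augment Plant→Bus2→Sub1→Sub2→City: bottleneck 3, flow now 5.
Augment Plant→Bus2→Sub3→Bus1→City: bottleneck 7, flow now 12.
No augmenting path remains; maximum flow = 12.
In the residual graph, reachable from Plant: {Plant, Bus2}.
Min-cut edges: Plant→Bus4 (2), Bus2→Sub1 (3), Bus2→Sub3 (7); capacity 2 + 3 + 7 = 12.
Cut capacity 16 exceeds the max flow 12, so it is not minimum.

No — its capacity is 16, but the minimum cut has capacity 12.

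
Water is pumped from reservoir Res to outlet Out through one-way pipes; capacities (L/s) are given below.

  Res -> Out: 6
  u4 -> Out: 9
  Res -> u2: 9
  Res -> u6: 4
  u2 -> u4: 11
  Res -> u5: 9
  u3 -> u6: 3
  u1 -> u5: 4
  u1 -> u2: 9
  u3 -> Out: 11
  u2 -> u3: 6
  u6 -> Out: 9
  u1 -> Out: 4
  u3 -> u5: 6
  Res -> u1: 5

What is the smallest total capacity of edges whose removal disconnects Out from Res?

24

Augment Res→Out: bottleneck 6, flow now 6.
Augment Res→u1→Out: bottleneck 4, flow now 10.
Augment Res→u6→Out: bottleneck 4, flow now 14.
Augment Res→u2→u3→Out: bottleneck 6, flow now 20.
Augment Res→u2→u4→Out: bottleneck 3, flow now 23.
Augment Res→u1→u2→u4→Out: bottleneck 1, flow now 24.
No augmenting path remains; maximum flow = 24.
By max-flow min-cut, the minimum cut capacity equals the max flow.
In the residual graph, reachable from Res: {Res, u5}.
Min-cut edges: Res→u1 (5), Res→u2 (9), Res→u6 (4), Res→Out (6); capacity 5 + 9 + 4 + 6 = 24.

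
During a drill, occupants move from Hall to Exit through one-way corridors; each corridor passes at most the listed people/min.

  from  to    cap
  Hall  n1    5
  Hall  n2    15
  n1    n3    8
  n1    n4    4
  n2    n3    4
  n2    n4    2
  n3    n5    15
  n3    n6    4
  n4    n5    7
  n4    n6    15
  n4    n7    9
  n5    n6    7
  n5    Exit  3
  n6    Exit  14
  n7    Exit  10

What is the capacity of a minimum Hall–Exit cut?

11

Augment Hall→n1→n3→n5→Exit: bottleneck 3, flow now 3.
Augment Hall→n1→n3→n6→Exit: bottleneck 2, flow now 5.
Augment Hall→n2→n3→n6→Exit: bottleneck 2, flow now 7.
Augment Hall→n2→n4→n6→Exit: bottleneck 2, flow now 9.
Augment Hall→n2→n3→n5→n6→Exit: bottleneck 2, flow now 11.
No augmenting path remains; maximum flow = 11.
By max-flow min-cut, the minimum cut capacity equals the max flow.
In the residual graph, reachable from Hall: {Hall, n2}.
Min-cut edges: Hall→n1 (5), n2→n3 (4), n2→n4 (2); capacity 5 + 4 + 2 = 11.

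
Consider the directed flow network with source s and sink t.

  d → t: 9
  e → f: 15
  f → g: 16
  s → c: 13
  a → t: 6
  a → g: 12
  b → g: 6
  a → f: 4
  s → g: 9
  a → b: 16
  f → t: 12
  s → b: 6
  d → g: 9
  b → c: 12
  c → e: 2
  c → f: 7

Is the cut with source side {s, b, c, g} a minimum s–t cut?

Given cut capacity: 2 + 7 = 9.
Augment s→c→f→t: bottleneck 7, flow now 7.
Augment s→c→e→f→t: bottleneck 2, flow now 9.
No augmenting path remains; maximum flow = 9.
Cut capacity 9 equals the max flow, so it is a minimum cut.

Yes — it is a minimum cut (capacity 9).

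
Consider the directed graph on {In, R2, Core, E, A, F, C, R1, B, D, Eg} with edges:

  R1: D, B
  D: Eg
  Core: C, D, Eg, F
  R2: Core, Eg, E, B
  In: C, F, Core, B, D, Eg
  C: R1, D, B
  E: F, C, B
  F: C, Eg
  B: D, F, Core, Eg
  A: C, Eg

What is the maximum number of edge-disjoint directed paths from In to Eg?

5

Assign every edge capacity 1; by Menger, the answer equals the max flow.
Path In→Eg (+1); total 1.
Path In→Core→Eg (+1); total 2.
Path In→F→Eg (+1); total 3.
Path In→B→Eg (+1); total 4.
Path In→D→Eg (+1); total 5.
No residual In→Eg path; max flow = 5.
Certifying cut of size 5: {B→Eg, Core→Eg, D→Eg, F→Eg, In→Eg}.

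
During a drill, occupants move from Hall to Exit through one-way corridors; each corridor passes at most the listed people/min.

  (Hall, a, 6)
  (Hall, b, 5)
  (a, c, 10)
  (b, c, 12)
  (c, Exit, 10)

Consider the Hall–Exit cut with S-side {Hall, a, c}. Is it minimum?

Given cut capacity: 5 + 10 = 15.
Augment Hall→a→c→Exit: bottleneck 6, flow now 6.
Augment Hall→b→c→Exit: bottleneck 4, flow now 10.
No augmenting path remains; maximum flow = 10.
In the residual graph, reachable from Hall: {Hall, a, b, c}.
Min-cut edges: c→Exit (10); capacity 10 = 10.
Cut capacity 15 exceeds the max flow 10, so it is not minimum.

No — its capacity is 15, but the minimum cut has capacity 10.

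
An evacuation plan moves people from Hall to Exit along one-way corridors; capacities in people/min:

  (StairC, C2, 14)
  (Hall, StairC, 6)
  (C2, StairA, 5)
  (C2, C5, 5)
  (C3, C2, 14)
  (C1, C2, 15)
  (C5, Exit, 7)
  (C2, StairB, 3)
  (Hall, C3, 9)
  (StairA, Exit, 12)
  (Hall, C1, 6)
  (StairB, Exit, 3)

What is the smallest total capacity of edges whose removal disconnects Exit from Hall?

13

Augment Hall→StairC→C2→StairA→Exit: bottleneck 5, flow now 5.
Augment Hall→StairC→C2→C5→Exit: bottleneck 1, flow now 6.
Augment Hall→C1→C2→C5→Exit: bottleneck 4, flow now 10.
Augment Hall→C1→C2→StairB→Exit: bottleneck 2, flow now 12.
Augment Hall→C3→C2→StairB→Exit: bottleneck 1, flow now 13.
No augmenting path remains; maximum flow = 13.
By max-flow min-cut, the minimum cut capacity equals the max flow.
In the residual graph, reachable from Hall: {Hall, StairC, C1, C3, C2}.
Min-cut edges: C2→StairA (5), C2→C5 (5), C2→StairB (3); capacity 5 + 5 + 3 = 13.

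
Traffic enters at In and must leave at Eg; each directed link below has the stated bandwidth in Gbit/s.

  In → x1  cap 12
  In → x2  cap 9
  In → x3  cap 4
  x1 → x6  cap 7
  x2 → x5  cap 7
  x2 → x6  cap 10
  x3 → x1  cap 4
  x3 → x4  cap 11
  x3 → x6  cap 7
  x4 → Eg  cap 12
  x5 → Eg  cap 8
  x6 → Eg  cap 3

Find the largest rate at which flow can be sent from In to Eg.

14

Augment In→x1→x6→Eg: bottleneck 3, flow now 3.
Augment In→x2→x5→Eg: bottleneck 7, flow now 10.
Augment In→x3→x4→Eg: bottleneck 4, flow now 14.
No augmenting path remains; maximum flow = 14.
In the residual graph, reachable from In: {In, x1, x2, x6}.
Min-cut edges: In→x3 (4), x2→x5 (7), x6→Eg (3); capacity 4 + 7 + 3 = 14.
This cut is saturated, so no flow can exceed 14.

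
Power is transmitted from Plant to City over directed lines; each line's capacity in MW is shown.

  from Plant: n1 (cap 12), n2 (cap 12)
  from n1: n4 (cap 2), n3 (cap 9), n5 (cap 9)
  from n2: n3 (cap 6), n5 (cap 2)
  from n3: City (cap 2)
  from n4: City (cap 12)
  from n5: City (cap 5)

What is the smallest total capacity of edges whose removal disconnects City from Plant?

Augment Plant→n1→n3→City: bottleneck 2, flow now 2.
Augment Plant→n1→n4→City: bottleneck 2, flow now 4.
Augment Plant→n1→n5→City: bottleneck 5, flow now 9.
No augmenting path remains; maximum flow = 9.
By max-flow min-cut, the minimum cut capacity equals the max flow.
In the residual graph, reachable from Plant: {Plant, n1, n2, n3, n5}.
Min-cut edges: n1→n4 (2), n3→City (2), n5→City (5); capacity 2 + 2 + 5 = 9.

9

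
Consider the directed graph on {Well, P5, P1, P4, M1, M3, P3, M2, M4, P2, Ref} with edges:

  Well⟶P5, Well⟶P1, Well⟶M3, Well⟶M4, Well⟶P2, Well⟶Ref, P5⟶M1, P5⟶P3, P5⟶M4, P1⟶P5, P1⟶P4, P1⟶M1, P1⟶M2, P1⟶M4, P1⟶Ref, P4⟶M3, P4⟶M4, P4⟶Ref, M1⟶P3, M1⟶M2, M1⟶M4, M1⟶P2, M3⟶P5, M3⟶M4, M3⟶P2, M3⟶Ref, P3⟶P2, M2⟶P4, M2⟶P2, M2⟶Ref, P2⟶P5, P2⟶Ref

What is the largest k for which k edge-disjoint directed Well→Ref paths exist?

5

Assign every edge capacity 1; by Menger, the answer equals the max flow.
Path Well→Ref (+1); total 1.
Path Well→P1→Ref (+1); total 2.
Path Well→M3→Ref (+1); total 3.
Path Well→P2→Ref (+1); total 4.
Path Well→P5→M1→M2→Ref (+1); total 5.
No residual Well→Ref path; max flow = 5.
Certifying cut of size 5: {Well→M3, Well→P1, Well→P2, Well→P5, Well→Ref}.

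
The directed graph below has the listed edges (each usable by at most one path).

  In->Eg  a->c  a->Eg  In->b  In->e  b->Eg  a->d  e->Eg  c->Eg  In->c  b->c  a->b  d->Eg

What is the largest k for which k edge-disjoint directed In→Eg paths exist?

4

Assign every edge capacity 1; by Menger, the answer equals the max flow.
Path In→Eg (+1); total 1.
Path In→b→Eg (+1); total 2.
Path In→c→Eg (+1); total 3.
Path In→e→Eg (+1); total 4.
No residual In→Eg path; max flow = 4.
Certifying cut of size 4: {In→Eg, In→b, In→c, In→e}.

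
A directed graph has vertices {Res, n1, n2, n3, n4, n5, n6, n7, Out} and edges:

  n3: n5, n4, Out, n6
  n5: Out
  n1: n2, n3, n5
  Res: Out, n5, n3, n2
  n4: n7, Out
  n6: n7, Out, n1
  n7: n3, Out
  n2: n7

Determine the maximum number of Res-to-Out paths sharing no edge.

Assign every edge capacity 1; by Menger, the answer equals the max flow.
Path Res→Out (+1); total 1.
Path Res→n3→Out (+1); total 2.
Path Res→n5→Out (+1); total 3.
Path Res→n2→n7→Out (+1); total 4.
No residual Res→Out path; max flow = 4.
Certifying cut of size 4: {Res→Out, Res→n2, Res→n3, Res→n5}.

4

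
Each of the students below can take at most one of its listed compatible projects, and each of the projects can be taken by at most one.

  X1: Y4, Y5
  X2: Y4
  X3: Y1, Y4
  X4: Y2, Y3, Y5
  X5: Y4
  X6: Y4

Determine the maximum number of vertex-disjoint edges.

4

Unit-capacity flow: source→left, listed edges, right→sink; max matching = max flow.
Augmenting path X1→Y4 (+1); matched 1.
Augmenting path X3→Y1 (+1); matched 2.
Augmenting path X4→Y2 (+1); matched 3.
Augmenting path X2→Y4→X1→Y5 (+1); matched 4.
No augmenting path remains; maximum matching = 4.
König certificate: {X1, X3, X4, Y4} is a vertex cover of size 4 (every listed pair touches it), so no matching can be larger.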